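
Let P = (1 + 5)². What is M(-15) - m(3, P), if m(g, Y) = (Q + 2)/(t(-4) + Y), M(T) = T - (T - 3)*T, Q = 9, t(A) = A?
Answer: -9131/32 ≈ -285.34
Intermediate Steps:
M(T) = T - T*(-3 + T) (M(T) = T - (-3 + T)*T = T - T*(-3 + T))
P = 36 (P = 6² = 36)
m(g, Y) = 11/(-4 + Y) (m(g, Y) = (9 + 2)/(-4 + Y) = 11/(-4 + Y))
M(-15) - m(3, P) = -15*(4 - 1*(-15)) - 11/(-4 + 36) = -15*(4 + 15) - 11/32 = -15*19 - 11/32 = -285 - 1*11/32 = -285 - 11/32 = -9131/32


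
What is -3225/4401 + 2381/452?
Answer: 3007027/663084 ≈ 4.5349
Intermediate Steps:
-3225/4401 + 2381/452 = -3225*1/4401 + 2381*(1/452) = -1075/1467 + 2381/452 = 3007027/663084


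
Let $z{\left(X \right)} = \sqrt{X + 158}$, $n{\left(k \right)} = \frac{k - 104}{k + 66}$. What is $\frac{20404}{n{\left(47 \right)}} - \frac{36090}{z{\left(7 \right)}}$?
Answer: $- \frac{2305652}{57} - \frac{2406 \sqrt{165}}{11} \approx -43260.0$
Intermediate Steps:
$n{\left(k \right)} = \frac{-104 + k}{66 + k}$
$z{\left(X \right)} = \sqrt{158 + X}$
$\frac{20404}{n{\left(47 \right)}} - \frac{36090}{z{\left(7 \right)}} = \frac{20404}{\frac{1}{66 + 47} \left(-104 + 47\right)} - \frac{36090}{\sqrt{158 + 7}} = \frac{20404}{\frac{1}{113} \left(-57\right)} - \frac{36090}{\sqrt{165}} = \frac{20404}{\frac{1}{113} \left(-57\right)} - 36090 \frac{\sqrt{165}}{165} = \frac{20404}{- \frac{57}{113}} - \frac{2406 \sqrt{165}}{11} = 20404 \left(- \frac{113}{57}\right) - \frac{2406 \sqrt{165}}{11} = - \frac{2305652}{57} - \frac{2406 \sqrt{165}}{11}$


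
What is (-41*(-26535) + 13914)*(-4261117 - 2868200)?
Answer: -7855430807133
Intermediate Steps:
(-41*(-26535) + 13914)*(-4261117 - 2868200) = (1087935 + 13914)*(-7129317) = 1101849*(-7129317) = -7855430807133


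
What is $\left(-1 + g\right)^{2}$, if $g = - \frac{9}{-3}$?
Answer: $4$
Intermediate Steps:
$g = 3$ ($g = \left(-9\right) \left(- \frac{1}{3}\right) = 3$)
$\left(-1 + g\right)^{2} = \left(-1 + 3\right)^{2} = 2^{2} = 4$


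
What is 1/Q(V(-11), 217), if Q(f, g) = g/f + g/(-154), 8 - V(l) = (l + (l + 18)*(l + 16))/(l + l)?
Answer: 1100/24707 ≈ 0.044522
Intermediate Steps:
V(l) = 8 - (l + (16 + l)*(18 + l))/(2*l) (V(l) = 8 - (l + (l + 18)*(l + 16))/(l + l) = 8 - (l + (18 + l)*(16 + l))/(2*l) = 8 - (l + (16 + l)*(18 + l))*1/(2*l) = 8 - (l + (16 + l)*(18 + l))/(2*l))
Q(f, g) = -g/154 + g/f (Q(f, g) = g/f + g*(-1/154) = g/f - g/154 = -g/154 + g/f)
1/Q(V(-11), 217) = 1/(-1/154*217 + 217/(((½)*(-288 - 1*(-11)*(19 - 11))/(-11)))) = 1/(-31/22 + 217/(((½)*(-1/11)*(-288 - 1*(-11)*8)))) = 1/(-31/22 + 217/(((½)*(-1/11)*(-288 + 88)))) = 1/(-31/22 + 217/(((½)*(-1/11)*(-200)))) = 1/(-31/22 + 217/(100/11)) = 1/(-31/22 + 217*(11/100)) = 1/(-31/22 + 2387/100) = 1/(24707/1100) = 1100/24707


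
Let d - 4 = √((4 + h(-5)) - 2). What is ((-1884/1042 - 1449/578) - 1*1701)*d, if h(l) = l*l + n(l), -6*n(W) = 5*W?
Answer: -1027070286/150569 - 171178381*√1122/602276 ≈ -16342.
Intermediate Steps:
n(W) = -5*W/6
h(l) = l² - 5*l/6 (h(l) = l*l - 5*l/6 = l² - 5*l/6)
d = 4 + √1122/6 (d = 4 + √((4 + (⅙)*(-5)*(-5 + 6*(-5))) - 2) = 4 + √((4 + (⅙)*(-5)*(-5 - 30)) - 2) = 4 + √((4 + (⅙)*(-5)*(-35)) - 2) = 4 + √((4 + 175/6) - 2) = 4 + √(199/6 - 2) = 4 + √(187/6) = 4 + √1122/6 ≈ 9.5827)
((-1884/1042 - 1449/578) - 1*1701)*d = ((-1884/1042 - 1449/578) - 1*1701)*(4 + √1122/6) = ((-1884*1/1042 - 1449*1/578) - 1701)*(4 + √1122/6) = ((-942/521 - 1449/578) - 1701)*(4 + √1122/6) = (-1299405/301138 - 1701)*(4 + √1122/6) = -513535143*(4 + √1122/6)/301138 = -1027070286/150569 - 171178381*√1122/602276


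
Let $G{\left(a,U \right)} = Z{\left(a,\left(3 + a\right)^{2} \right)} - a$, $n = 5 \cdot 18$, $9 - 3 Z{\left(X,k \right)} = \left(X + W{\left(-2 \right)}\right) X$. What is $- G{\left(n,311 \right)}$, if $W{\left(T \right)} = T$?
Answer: $2727$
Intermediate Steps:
$Z{\left(X,k \right)} = 3 - \frac{X \left(-2 + X\right)}{3}$ ($Z{\left(X,k \right)} = 3 - \frac{\left(X - 2\right) X}{3} = 3 - \frac{\left(-2 + X\right) X}{3} = 3 - \frac{X \left(-2 + X\right)}{3}$)
$n = 90$
$G{\left(a,U \right)} = 3 - \frac{a}{3} - \frac{a^{2}}{3}$ ($G{\left(a,U \right)} = \left(3 - \frac{a^{2}}{3} + \frac{2 a}{3}\right) - a = 3 - \frac{a}{3} - \frac{a^{2}}{3}$)
$- G{\left(n,311 \right)} = - (3 - 30 - \frac{90^{2}}{3}) = - (3 - 30 - 2700) = \left(-1\right) \left(-2727\right) = 2727$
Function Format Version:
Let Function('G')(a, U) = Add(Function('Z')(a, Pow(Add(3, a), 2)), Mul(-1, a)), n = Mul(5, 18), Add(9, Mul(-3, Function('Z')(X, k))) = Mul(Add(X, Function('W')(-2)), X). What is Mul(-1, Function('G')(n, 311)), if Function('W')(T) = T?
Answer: 2727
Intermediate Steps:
Function('Z')(X, k) = Add(3, Mul(Rational(-1, 3), X, Add(-2, X))) (Function('Z')(X, k) = Add(3, Mul(Rational(-1, 3), Mul(Add(X, -2), X))) = Add(3, Mul(Rational(-1, 3), Mul(Add(-2, X), X))) = Add(3, Mul(Rational(-1, 3), Mul(X, Add(-2, X)))) = Add(3, Mul(Rational(-1, 3), X, Add(-2, X))))
n = 90
Function('G')(a, U) = Add(3, Mul(Rational(-1, 3), a), Mul(Rational(-1, 3), Pow(a, 2))) (Function('G')(a, U) = Add(Add(3, Mul(Rational(-1, 3), Pow(a, 2)), Mul(Rational(2, 3), a)), Mul(-1, a)) = Add(3, Mul(Rational(-1, 3), a), Mul(Rational(-1, 3), Pow(a, 2))))
Mul(-1, Function('G')(n, 311)) = Mul(-1, Add(3, Mul(Rational(-1, 3), 90), Mul(Rational(-1, 3), Pow(90, 2)))) = Mul(-1, Add(3, -30, Mul(Rational(-1, 3), 8100))) = Mul(-1, Add(3, -30, -2700)) = Mul(-1, -2727) = 2727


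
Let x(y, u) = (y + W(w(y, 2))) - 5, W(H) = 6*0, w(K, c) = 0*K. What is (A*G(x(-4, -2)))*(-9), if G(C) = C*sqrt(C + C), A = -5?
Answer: -1215*I*sqrt(2) ≈ -1718.3*I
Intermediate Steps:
w(K, c) = 0
W(H) = 0
x(y, u) = -5 + y (x(y, u) = (y + 0) - 5 = y - 5 = -5 + y)
G(C) = sqrt(2)*C**(3/2) (G(C) = C*sqrt(2*C) = C*(sqrt(2)*sqrt(C)) = sqrt(2)*C**(3/2))
(A*G(x(-4, -2)))*(-9) = -5*sqrt(2)*(-5 - 4)**(3/2)*(-9) = -5*sqrt(2)*(-9)**(3/2)*(-9) = -5*sqrt(2)*(-27*I)*(-9) = -(-135)*I*sqrt(2)*(-9) = (135*I*sqrt(2))*(-9) = -1215*I*sqrt(2)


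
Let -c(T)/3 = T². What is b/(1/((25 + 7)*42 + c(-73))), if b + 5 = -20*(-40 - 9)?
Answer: -14276925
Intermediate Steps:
c(T) = -3*T²
b = 975 (b = -5 - 20*(-40 - 9) = -5 - 20*(-49) = -5 + 980 = 975)
b/(1/((25 + 7)*42 + c(-73))) = 975/(1/((25 + 7)*42 - 3*(-73)²)) = 975/(1/(32*42 - 3*5329)) = 975/(1/(1344 - 15987)) = 975/(1/(-14643)) = 975/(-1/14643) = 975*(-14643) = -14276925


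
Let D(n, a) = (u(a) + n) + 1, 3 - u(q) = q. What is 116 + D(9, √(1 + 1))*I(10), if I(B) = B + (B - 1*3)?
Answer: 337 - 17*√2 ≈ 312.96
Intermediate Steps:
u(q) = 3 - q
I(B) = -3 + 2*B (I(B) = B + (B - 3) = B + (-3 + B) = -3 + 2*B)
D(n, a) = 4 + n - a (D(n, a) = ((3 - a) + n) + 1 = (3 + n - a) + 1 = 4 + n - a)
116 + D(9, √(1 + 1))*I(10) = 116 + (4 + 9 - √(1 + 1))*(-3 + 2*10) = 116 + (4 + 9 - √2)*(-3 + 20) = 116 + (13 - √2)*17 = 116 + (221 - 17*√2) = 337 - 17*√2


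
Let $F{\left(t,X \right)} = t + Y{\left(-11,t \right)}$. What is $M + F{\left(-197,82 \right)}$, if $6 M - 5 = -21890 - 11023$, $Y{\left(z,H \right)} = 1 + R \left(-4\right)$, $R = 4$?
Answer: $- \frac{17090}{3} \approx -5696.7$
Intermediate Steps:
$Y{\left(z,H \right)} = -15$ ($Y{\left(z,H \right)} = 1 + 4 \left(-4\right) = 1 - 16 = -15$)
$F{\left(t,X \right)} = -15 + t$ ($F{\left(t,X \right)} = t - 15 = -15 + t$)
$M = - \frac{16454}{3}$ ($M = \frac{5}{6} + \frac{-21890 - 11023}{6} = \frac{5}{6} + \frac{1}{6} \left(-32913\right) = \frac{5}{6} - \frac{10971}{2} = - \frac{16454}{3} \approx -5484.7$)
$M + F{\left(-197,82 \right)} = - \frac{16454}{3} - 212 = - \frac{17090}{3}$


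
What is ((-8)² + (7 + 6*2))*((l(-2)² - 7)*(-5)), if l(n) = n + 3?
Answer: 2490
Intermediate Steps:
l(n) = 3 + n
((-8)² + (7 + 6*2))*((l(-2)² - 7)*(-5)) = ((-8)² + (7 + 6*2))*(((3 - 2)² - 7)*(-5)) = (64 + (7 + 12))*((1² - 7)*(-5)) = (64 + 19)*((1 - 7)*(-5)) = 83*(-6*(-5)) = 83*30 = 2490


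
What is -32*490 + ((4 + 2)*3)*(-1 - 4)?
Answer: -15770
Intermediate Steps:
-32*490 + ((4 + 2)*3)*(-1 - 4) = -15680 + (6*3)*(-5) = -15680 + 18*(-5) = -15680 - 90 = -15770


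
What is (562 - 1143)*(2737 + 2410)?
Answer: -2990407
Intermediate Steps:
(562 - 1143)*(2737 + 2410) = -581*5147 = -2990407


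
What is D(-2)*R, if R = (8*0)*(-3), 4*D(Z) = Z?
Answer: 0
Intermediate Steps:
D(Z) = Z/4
R = 0 (R = 0*(-3) = 0)
D(-2)*R = ((¼)*(-2))*0 = -½*0 = 0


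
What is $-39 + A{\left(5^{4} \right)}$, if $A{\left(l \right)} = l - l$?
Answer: $-39$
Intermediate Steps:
$A{\left(l \right)} = 0$
$-39 + A{\left(5^{4} \right)} = -39 + 0 = -39$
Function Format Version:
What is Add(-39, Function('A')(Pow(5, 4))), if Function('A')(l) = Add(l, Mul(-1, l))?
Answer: -39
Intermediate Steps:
Function('A')(l) = 0
Add(-39, Function('A')(Pow(5, 4))) = Add(-39, 0) = -39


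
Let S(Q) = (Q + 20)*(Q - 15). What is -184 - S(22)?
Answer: -478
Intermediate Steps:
S(Q) = (-15 + Q)*(20 + Q) (S(Q) = (20 + Q)*(-15 + Q) = (-15 + Q)*(20 + Q))
-184 - S(22) = -184 - (-300 + 22² + 5*22) = -184 - (-300 + 484 + 110) = -184 - 1*294 = -184 - 294 = -478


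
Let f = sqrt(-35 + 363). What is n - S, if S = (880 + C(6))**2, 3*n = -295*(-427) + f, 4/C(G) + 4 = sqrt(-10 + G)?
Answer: 125965/3 - 4*(2198 - I)**2/25 + 2*sqrt(82)/3 ≈ -7.31e+5 + 703.36*I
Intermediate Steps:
f = 2*sqrt(82) (f = sqrt(328) = 2*sqrt(82) ≈ 18.111)
C(G) = 4/(-4 + sqrt(-10 + G))
n = 125965/3 + 2*sqrt(82)/3 (n = (-295*(-427) + 2*sqrt(82))/3 = (125965 + 2*sqrt(82))/3 = 125965/3 + 2*sqrt(82)/3 ≈ 41994.)
S = (880 + (-4 - 2*I)/5)**2 (S = (880 + 4/(-4 + sqrt(-10 + 6)))**2 = (880 + 4/(-4 + sqrt(-4)))**2 = (880 + 4/(-4 + 2*I))**2 = (880 + 4*((-4 - 2*I)/20))**2 = (880 + (-4 - 2*I)/5)**2 ≈ 7.7299e+5 - 703.0*I)
n - S = (125965/3 + 2*sqrt(82)/3) - (19324812/25 - 17584*I/25) = (125965/3 + 2*sqrt(82)/3) + (-19324812/25 + 17584*I/25) = -54825311/75 + 2*sqrt(82)/3 + 17584*I/25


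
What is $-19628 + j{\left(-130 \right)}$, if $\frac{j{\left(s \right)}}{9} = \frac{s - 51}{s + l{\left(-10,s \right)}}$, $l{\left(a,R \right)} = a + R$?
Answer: $- \frac{588659}{30} \approx -19622.0$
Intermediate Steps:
$l{\left(a,R \right)} = R + a$
$j{\left(s \right)} = \frac{9 \left(-51 + s\right)}{-10 + 2 s}$ ($j{\left(s \right)} = 9 \frac{s - 51}{s + \left(s - 10\right)} = 9 \frac{-51 + s}{s + \left(-10 + s\right)} = 9 \frac{-51 + s}{-10 + 2 s} = \frac{9 \left(-51 + s\right)}{-10 + 2 s}$)
$-19628 + j{\left(-130 \right)} = -19628 + \frac{9 \left(-51 - 130\right)}{2 \left(-5 - 130\right)} = -19628 + \frac{9}{2} \frac{1}{-135} \left(-181\right) = -19628 + \frac{9}{2} \left(- \frac{1}{135}\right) \left(-181\right) = -19628 + \frac{181}{30} = - \frac{588659}{30}$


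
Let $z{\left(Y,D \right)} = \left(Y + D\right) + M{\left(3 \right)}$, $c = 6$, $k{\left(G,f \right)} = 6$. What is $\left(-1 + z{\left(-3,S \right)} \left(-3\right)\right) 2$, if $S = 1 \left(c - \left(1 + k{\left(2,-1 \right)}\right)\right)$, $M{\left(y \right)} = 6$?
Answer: $-14$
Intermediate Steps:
$S = -1$ ($S = 1 \left(6 - 7\right) = 1 \left(-1\right) = -1$)
$z{\left(Y,D \right)} = 6 + D + Y$ ($z{\left(Y,D \right)} = \left(Y + D\right) + 6 = \left(D + Y\right) + 6 = 6 + D + Y$)
$\left(-1 + z{\left(-3,S \right)} \left(-3\right)\right) 2 = \left(-1 + \left(6 - 1 - 3\right) \left(-3\right)\right) 2 = \left(-1 + 2 \left(-3\right)\right) 2 = \left(-1 - 6\right) 2 = \left(-7\right) 2 = -14$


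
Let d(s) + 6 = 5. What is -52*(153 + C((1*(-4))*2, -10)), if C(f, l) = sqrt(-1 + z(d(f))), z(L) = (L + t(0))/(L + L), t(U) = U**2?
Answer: -7956 - 26*I*sqrt(2) ≈ -7956.0 - 36.77*I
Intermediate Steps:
d(s) = -1 (d(s) = -6 + 5 = -1)
z(L) = 1/2 (z(L) = (L + 0**2)/(L + L) = (L + 0)/((2*L)) = L*(1/(2*L)) = 1/2)
C(f, l) = I*sqrt(2)/2 (C(f, l) = sqrt(-1 + 1/2) = sqrt(-1/2) = I*sqrt(2)/2)
-52*(153 + C((1*(-4))*2, -10)) = -52*(153 + I*sqrt(2)/2) = -7956 - 26*I*sqrt(2)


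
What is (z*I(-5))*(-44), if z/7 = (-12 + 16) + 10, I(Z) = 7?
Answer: -30184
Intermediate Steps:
z = 98 (z = 7*((-12 + 16) + 10) = 7*(4 + 10) = 7*14 = 98)
(z*I(-5))*(-44) = (98*7)*(-44) = 686*(-44) = -30184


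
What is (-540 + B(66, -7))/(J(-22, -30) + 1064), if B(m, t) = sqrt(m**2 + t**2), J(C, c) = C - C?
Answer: -135/266 + sqrt(4405)/1064 ≈ -0.44514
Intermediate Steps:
J(C, c) = 0
(-540 + B(66, -7))/(J(-22, -30) + 1064) = (-540 + sqrt(66**2 + (-7)**2))/(0 + 1064) = (-540 + sqrt(4356 + 49))/1064 = (-540 + sqrt(4405))*(1/1064) = -135/266 + sqrt(4405)/1064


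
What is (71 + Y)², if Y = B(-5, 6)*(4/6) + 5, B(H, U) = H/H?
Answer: 52900/9 ≈ 5877.8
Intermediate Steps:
B(H, U) = 1
Y = 17/3 (Y = 1*(4/6) + 5 = 1*(4*(⅙)) + 5 = 1*(⅔) + 5 = ⅔ + 5 = 17/3 ≈ 5.6667)
(71 + Y)² = (71 + 17/3)² = (230/3)² = 52900/9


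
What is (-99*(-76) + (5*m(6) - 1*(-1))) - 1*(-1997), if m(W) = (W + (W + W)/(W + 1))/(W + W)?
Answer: 133353/14 ≈ 9525.2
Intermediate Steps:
m(W) = (W + 2*W/(1 + W))/(2*W) (m(W) = (W + (2*W)/(1 + W))/((2*W)) = (W + 2*W/(1 + W))*(1/(2*W)) = (W + 2*W/(1 + W))/(2*W))
(-99*(-76) + (5*m(6) - 1*(-1))) - 1*(-1997) = (-99*(-76) + (5*((3 + 6)/(2*(1 + 6))) - 1*(-1))) - 1*(-1997) = (7524 + (5*((½)*9/7) + 1)) + 1997 = (7524 + (5*((½)*(⅐)*9) + 1)) + 1997 = (7524 + (5*(9/14) + 1)) + 1997 = (7524 + (45/14 + 1)) + 1997 = (7524 + 59/14) + 1997 = 105395/14 + 1997 = 133353/14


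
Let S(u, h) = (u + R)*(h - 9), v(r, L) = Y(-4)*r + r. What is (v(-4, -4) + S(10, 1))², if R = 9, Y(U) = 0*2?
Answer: 24336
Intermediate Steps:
Y(U) = 0
v(r, L) = r (v(r, L) = 0*r + r = 0 + r = r)
S(u, h) = (-9 + h)*(9 + u) (S(u, h) = (u + 9)*(h - 9) = (9 + u)*(-9 + h) = (-9 + h)*(9 + u))
(v(-4, -4) + S(10, 1))² = (-4 + (-81 - 9*10 + 9*1 + 1*10))² = (-4 + (-81 - 90 + 9 + 10))² = (-4 - 152)² = (-156)² = 24336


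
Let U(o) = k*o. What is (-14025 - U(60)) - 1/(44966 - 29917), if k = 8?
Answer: -218285746/15049 ≈ -14505.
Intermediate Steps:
U(o) = 8*o
(-14025 - U(60)) - 1/(44966 - 29917) = (-14025 - 8*60) - 1/(44966 - 29917) = (-14025 - 1*480) - 1/15049 = (-14025 - 480) - 1*1/15049 = -14505 - 1/15049 = -218285746/15049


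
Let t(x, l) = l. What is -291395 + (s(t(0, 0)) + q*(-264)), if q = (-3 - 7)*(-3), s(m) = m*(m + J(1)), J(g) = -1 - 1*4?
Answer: -299315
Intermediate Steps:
J(g) = -5 (J(g) = -1 - 4 = -5)
s(m) = m*(-5 + m) (s(m) = m*(m - 5) = m*(-5 + m))
q = 30 (q = -10*(-3) = 30)
-291395 + (s(t(0, 0)) + q*(-264)) = -291395 + (0*(-5 + 0) + 30*(-264)) = -291395 + (0*(-5) - 7920) = -291395 + (0 - 7920) = -291395 - 7920 = -299315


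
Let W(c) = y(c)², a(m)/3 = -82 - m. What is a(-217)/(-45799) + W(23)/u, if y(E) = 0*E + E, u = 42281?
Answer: 7103866/1936427519 ≈ 0.0036685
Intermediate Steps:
a(m) = -246 - 3*m (a(m) = 3*(-82 - m) = -246 - 3*m)
y(E) = E (y(E) = 0 + E = E)
W(c) = c²
a(-217)/(-45799) + W(23)/u = (-246 - 3*(-217))/(-45799) + 23²/42281 = (-246 + 651)*(-1/45799) + 529*(1/42281) = 405*(-1/45799) + 529/42281 = -405/45799 + 529/42281 = 7103866/1936427519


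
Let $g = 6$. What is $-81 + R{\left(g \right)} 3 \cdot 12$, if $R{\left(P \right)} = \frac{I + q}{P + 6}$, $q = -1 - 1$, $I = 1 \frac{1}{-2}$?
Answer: $- \frac{177}{2} \approx -88.5$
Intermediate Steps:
$I = - \frac{1}{2}$ ($I = 1 \left(- \frac{1}{2}\right) = - \frac{1}{2} \approx -0.5$)
$q = -2$
$R{\left(P \right)} = - \frac{5}{2 \left(6 + P\right)}$ ($R{\left(P \right)} = \frac{- \frac{1}{2} - 2}{P + 6} = - \frac{5}{2 \left(6 + P\right)}$)
$-81 + R{\left(g \right)} 3 \cdot 12 = -81 + - \frac{5}{12 + 2 \cdot 6} \cdot 3 \cdot 12 = -81 + - \frac{5}{12 + 12} \cdot 36 = -81 + - \frac{5}{24} \cdot 36 = -81 + \left(-5\right) \frac{1}{24} \cdot 36 = -81 - \frac{15}{2} = - \frac{177}{2}$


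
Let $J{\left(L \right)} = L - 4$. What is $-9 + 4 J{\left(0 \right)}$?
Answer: $-25$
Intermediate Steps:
$J{\left(L \right)} = -4 + L$
$-9 + 4 J{\left(0 \right)} = -9 + 4 \left(-4 + 0\right) = -9 + 4 \left(-4\right) = -9 - 16 = -25$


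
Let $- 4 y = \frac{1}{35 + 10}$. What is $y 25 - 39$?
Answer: $- \frac{1409}{36} \approx -39.139$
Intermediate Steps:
$y = - \frac{1}{180}$ ($y = - \frac{1}{4 \left(35 + 10\right)} = - \frac{1}{4 \cdot 45} = \left(- \frac{1}{4}\right) \frac{1}{45} = - \frac{1}{180} \approx -0.0055556$)
$y 25 - 39 = \left(- \frac{1}{180}\right) 25 - 39 = - \frac{5}{36} - 39 = - \frac{1409}{36}$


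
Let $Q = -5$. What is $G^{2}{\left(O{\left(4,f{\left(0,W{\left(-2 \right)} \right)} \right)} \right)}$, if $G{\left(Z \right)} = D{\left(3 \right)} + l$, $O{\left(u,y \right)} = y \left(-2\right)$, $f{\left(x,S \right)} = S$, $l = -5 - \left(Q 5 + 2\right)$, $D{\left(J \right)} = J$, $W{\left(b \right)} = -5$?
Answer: $441$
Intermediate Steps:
$l = 18$ ($l = -5 - \left(\left(-5\right) 5 + 2\right) = -5 - \left(-25 + 2\right) = -5 - -23 = -5 + 23 = 18$)
$O{\left(u,y \right)} = - 2 y$
$G{\left(Z \right)} = 21$ ($G{\left(Z \right)} = 3 + 18 = 21$)
$G^{2}{\left(O{\left(4,f{\left(0,W{\left(-2 \right)} \right)} \right)} \right)} = 21^{2} = 441$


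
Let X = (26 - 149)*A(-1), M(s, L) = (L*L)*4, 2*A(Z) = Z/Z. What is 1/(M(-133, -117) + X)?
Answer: 2/109389 ≈ 1.8283e-5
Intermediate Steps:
A(Z) = ½ (A(Z) = (Z/Z)/2 = (½)*1 = ½)
M(s, L) = 4*L² (M(s, L) = L²*4 = 4*L²)
X = -123/2 (X = (26 - 149)*(½) = -123*½ = -123/2 ≈ -61.500)
1/(M(-133, -117) + X) = 1/(4*(-117)² - 123/2) = 1/(4*13689 - 123/2) = 1/(54756 - 123/2) = 1/(109389/2) = 2/109389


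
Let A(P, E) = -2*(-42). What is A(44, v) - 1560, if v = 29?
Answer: -1476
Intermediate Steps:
A(P, E) = 84
A(44, v) - 1560 = 84 - 1560 = -1476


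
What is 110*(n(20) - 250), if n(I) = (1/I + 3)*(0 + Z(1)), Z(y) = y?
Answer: -54329/2 ≈ -27165.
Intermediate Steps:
n(I) = 3 + 1/I (n(I) = (1/I + 3)*(0 + 1) = (3 + 1/I)*1 = 3 + 1/I)
110*(n(20) - 250) = 110*((3 + 1/20) - 250) = 110*(61/20 - 250) = 110*(-4939/20) = -54329/2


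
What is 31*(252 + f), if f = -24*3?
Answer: 5580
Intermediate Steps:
f = -72
31*(252 + f) = 31*(252 - 72) = 31*180 = 5580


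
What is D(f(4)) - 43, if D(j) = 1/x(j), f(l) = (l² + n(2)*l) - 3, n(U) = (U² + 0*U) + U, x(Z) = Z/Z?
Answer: -42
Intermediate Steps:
x(Z) = 1
n(U) = U + U² (n(U) = (U² + 0) + U = U² + U = U + U²)
f(l) = -3 + l² + 6*l (f(l) = (l² + (2*(1 + 2))*l) - 3 = (l² + (2*3)*l) - 3 = (l² + 6*l) - 3 = -3 + l² + 6*l)
D(j) = 1 (D(j) = 1/1 = 1)
D(f(4)) - 43 = 1 - 43 = -42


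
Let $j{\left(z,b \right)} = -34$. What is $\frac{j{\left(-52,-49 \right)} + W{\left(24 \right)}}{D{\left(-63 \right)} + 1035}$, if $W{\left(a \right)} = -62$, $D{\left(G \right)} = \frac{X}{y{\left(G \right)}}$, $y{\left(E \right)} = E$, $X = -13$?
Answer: $- \frac{3024}{32609} \approx -0.092735$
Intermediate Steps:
$D{\left(G \right)} = - \frac{13}{G}$
$\frac{j{\left(-52,-49 \right)} + W{\left(24 \right)}}{D{\left(-63 \right)} + 1035} = \frac{-34 - 62}{- \frac{13}{-63} + 1035} = - \frac{96}{\left(-13\right) \left(- \frac{1}{63}\right) + 1035} = - \frac{96}{\frac{13}{63} + 1035} = - \frac{96}{\frac{65218}{63}} = \left(-96\right) \frac{63}{65218} = - \frac{3024}{32609}$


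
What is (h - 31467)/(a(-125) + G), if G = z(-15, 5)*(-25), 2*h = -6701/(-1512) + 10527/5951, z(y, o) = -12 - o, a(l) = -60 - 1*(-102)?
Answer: -51474436303/764004528 ≈ -67.375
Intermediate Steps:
a(l) = 42 (a(l) = -60 + 102 = 42)
h = 5072225/1635984 (h = (-6701/(-1512) + 10527/5951)/2 = (-6701*(-1/1512) + 10527*(1/5951))/2 = (6701/1512 + 957/541)/2 = (½)*(5072225/817992) = 5072225/1635984 ≈ 3.1004)
G = 425 (G = (-12 - 1*5)*(-25) = (-12 - 5)*(-25) = -17*(-25) = 425)
(h - 31467)/(a(-125) + G) = (5072225/1635984 - 31467)/(42 + 425) = -51474436303/1635984/467 = -51474436303/1635984*1/467 = -51474436303/764004528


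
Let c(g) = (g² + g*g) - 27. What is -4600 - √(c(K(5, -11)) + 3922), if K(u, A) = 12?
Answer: -4600 - √4183 ≈ -4664.7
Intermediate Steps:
c(g) = -27 + 2*g² (c(g) = (g² + g²) - 27 = 2*g² - 27 = -27 + 2*g²)
-4600 - √(c(K(5, -11)) + 3922) = -4600 - √((-27 + 2*12²) + 3922) = -4600 - √((-27 + 2*144) + 3922) = -4600 - √((-27 + 288) + 3922) = -4600 - √(261 + 3922) = -4600 - √4183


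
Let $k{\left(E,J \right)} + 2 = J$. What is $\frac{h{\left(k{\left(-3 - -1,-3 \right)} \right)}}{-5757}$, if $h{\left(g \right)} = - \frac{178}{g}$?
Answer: $- \frac{178}{28785} \approx -0.0061838$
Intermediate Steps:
$k{\left(E,J \right)} = -2 + J$
$\frac{h{\left(k{\left(-3 - -1,-3 \right)} \right)}}{-5757} = \frac{\left(-178\right) \frac{1}{-2 - 3}}{-5757} = - \frac{178}{-5} \left(- \frac{1}{5757}\right) = \left(-178\right) \left(- \frac{1}{5}\right) \left(- \frac{1}{5757}\right) = \frac{178}{5} \left(- \frac{1}{5757}\right) = - \frac{178}{28785}$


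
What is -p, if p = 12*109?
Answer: -1308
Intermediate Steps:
p = 1308
-p = -1*1308 = -1308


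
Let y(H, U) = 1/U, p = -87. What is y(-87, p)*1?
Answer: -1/87 ≈ -0.011494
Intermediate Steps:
y(-87, p)*1 = 1/(-87) = -1/87*1 = -1/87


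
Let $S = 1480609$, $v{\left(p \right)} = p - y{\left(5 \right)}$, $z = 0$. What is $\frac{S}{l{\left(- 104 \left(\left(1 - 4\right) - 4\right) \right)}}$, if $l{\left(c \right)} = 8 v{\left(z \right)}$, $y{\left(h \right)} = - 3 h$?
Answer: $\frac{1480609}{120} \approx 12338.0$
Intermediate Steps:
$v{\left(p \right)} = 15 + p$ ($v{\left(p \right)} = p - \left(-3\right) 5 = p - -15 = p + 15 = 15 + p$)
$l{\left(c \right)} = 120$ ($l{\left(c \right)} = 8 \left(15 + 0\right) = 8 \cdot 15 = 120$)
$\frac{S}{l{\left(- 104 \left(\left(1 - 4\right) - 4\right) \right)}} = \frac{1480609}{120}$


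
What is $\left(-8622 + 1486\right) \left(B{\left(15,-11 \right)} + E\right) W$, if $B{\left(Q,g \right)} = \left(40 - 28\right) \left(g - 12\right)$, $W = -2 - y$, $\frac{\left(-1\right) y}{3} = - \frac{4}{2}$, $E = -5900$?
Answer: $-352575488$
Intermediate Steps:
$y = 6$ ($y = - 3 \left(- \frac{4}{2}\right) = - 3 \left(\left(-4\right) \frac{1}{2}\right) = \left(-3\right) \left(-2\right) = 6$)
$W = -8$ ($W = -2 - 6 = -8$)
$B{\left(Q,g \right)} = -144 + 12 g$ ($B{\left(Q,g \right)} = 12 \left(-12 + g\right) = -144 + 12 g$)
$\left(-8622 + 1486\right) \left(B{\left(15,-11 \right)} + E\right) W = \left(-8622 + 1486\right) \left(\left(-144 + 12 \left(-11\right)\right) - 5900\right) \left(-8\right) = - 7136 \left(\left(-144 - 132\right) - 5900\right) \left(-8\right) = - 7136 \left(-276 - 5900\right) \left(-8\right) = \left(-7136\right) \left(-6176\right) \left(-8\right) = 44071936 \left(-8\right) = -352575488$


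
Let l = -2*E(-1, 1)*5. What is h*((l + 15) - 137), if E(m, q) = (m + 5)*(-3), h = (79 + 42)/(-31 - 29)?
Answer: 121/30 ≈ 4.0333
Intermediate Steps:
h = -121/60 (h = 121/(-60) = 121*(-1/60) = -121/60 ≈ -2.0167)
E(m, q) = -15 - 3*m (E(m, q) = (5 + m)*(-3) = -15 - 3*m)
l = 120 (l = -2*(-15 - 3*(-1))*5 = -2*(-15 + 3)*5 = -2*(-12)*5 = 24*5 = 120)
h*((l + 15) - 137) = -121*((120 + 15) - 137)/60 = -121*(135 - 137)/60 = -121/60*(-2) = 121/30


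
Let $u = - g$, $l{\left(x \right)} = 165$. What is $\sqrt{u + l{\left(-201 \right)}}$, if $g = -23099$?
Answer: $4 \sqrt{1454} \approx 152.53$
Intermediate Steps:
$u = 23099$ ($u = \left(-1\right) \left(-23099\right) = 23099$)
$\sqrt{u + l{\left(-201 \right)}} = \sqrt{23099 + 165} = \sqrt{23264} = 4 \sqrt{1454}$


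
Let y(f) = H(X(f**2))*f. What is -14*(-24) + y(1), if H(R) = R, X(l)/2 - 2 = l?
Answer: 342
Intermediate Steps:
X(l) = 4 + 2*l
y(f) = f*(4 + 2*f**2) (y(f) = (4 + 2*f**2)*f = f*(4 + 2*f**2))
-14*(-24) + y(1) = -14*(-24) + 2*1*(2 + 1**2) = 336 + 2*1*(2 + 1) = 336 + 2*1*3 = 336 + 6 = 342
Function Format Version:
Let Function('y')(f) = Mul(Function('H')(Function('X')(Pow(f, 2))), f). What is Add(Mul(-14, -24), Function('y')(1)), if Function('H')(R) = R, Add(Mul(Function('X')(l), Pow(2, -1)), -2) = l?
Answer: 342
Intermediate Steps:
Function('X')(l) = Add(4, Mul(2, l))
Function('y')(f) = Mul(f, Add(4, Mul(2, Pow(f, 2)))) (Function('y')(f) = Mul(Add(4, Mul(2, Pow(f, 2))), f) = Mul(f, Add(4, Mul(2, Pow(f, 2)))))
Add(Mul(-14, -24), Function('y')(1)) = Add(Mul(-14, -24), Mul(2, 1, Add(2, Pow(1, 2)))) = Add(336, Mul(2, 1, Add(2, 1))) = Add(336, Mul(2, 1, 3)) = Add(336, 6) = 342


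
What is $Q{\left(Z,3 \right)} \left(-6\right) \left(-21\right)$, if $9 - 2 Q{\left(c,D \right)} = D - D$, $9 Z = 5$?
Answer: $567$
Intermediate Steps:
$Z = \frac{5}{9}$ ($Z = \frac{1}{9} \cdot 5 = \frac{5}{9} \approx 0.55556$)
$Q{\left(c,D \right)} = \frac{9}{2}$ ($Q{\left(c,D \right)} = \frac{9}{2} - \frac{D - D}{2} = \frac{9}{2} - 0 = \frac{9}{2} + 0 = \frac{9}{2}$)
$Q{\left(Z,3 \right)} \left(-6\right) \left(-21\right) = \frac{9}{2} \left(-6\right) \left(-21\right) = \left(-27\right) \left(-21\right) = 567$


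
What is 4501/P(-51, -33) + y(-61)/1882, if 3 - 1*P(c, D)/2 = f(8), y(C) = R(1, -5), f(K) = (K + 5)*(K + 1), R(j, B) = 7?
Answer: -4234643/214548 ≈ -19.738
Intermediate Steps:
f(K) = (1 + K)*(5 + K) (f(K) = (5 + K)*(1 + K) = (1 + K)*(5 + K))
y(C) = 7
P(c, D) = -228 (P(c, D) = 6 - 2*(5 + 8**2 + 6*8) = 6 - 2*(5 + 64 + 48) = 6 - 2*117 = 6 - 234 = -228)
4501/P(-51, -33) + y(-61)/1882 = 4501/(-228) + 7/1882 = 4501*(-1/228) + 7*(1/1882) = -4501/228 + 7/1882 = -4234643/214548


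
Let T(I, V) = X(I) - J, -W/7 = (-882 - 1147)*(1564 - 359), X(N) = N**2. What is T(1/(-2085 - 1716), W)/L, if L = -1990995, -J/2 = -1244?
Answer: 180631313/144548248005 ≈ 0.0012496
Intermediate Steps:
J = 2488 (J = -2*(-1244) = 2488)
W = 17114615 (W = -7*(-882 - 1147)*(1564 - 359) = -(-14203)*1205 = -7*(-2444945) = 17114615)
T(I, V) = -2488 + I**2 (T(I, V) = I**2 - 1*2488 = I**2 - 2488 = -2488 + I**2)
T(1/(-2085 - 1716), W)/L = (-2488 + (1/(-2085 - 1716))**2)/(-1990995) = (-2488 + (1/(-3801))**2)*(-1/1990995) = (-2488 + (-1/3801)**2)*(-1/1990995) = (-2488 + 1/14447601)*(-1/1990995) = -35945631287/14447601*(-1/1990995) = 180631313/144548248005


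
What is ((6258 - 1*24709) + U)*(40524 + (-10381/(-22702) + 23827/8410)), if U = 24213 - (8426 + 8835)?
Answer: -22243737774749889/47730955 ≈ -4.6602e+8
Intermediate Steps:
U = 6952 (U = 24213 - 1*17261 = 24213 - 17261 = 6952)
((6258 - 1*24709) + U)*(40524 + (-10381/(-22702) + 23827/8410)) = ((6258 - 1*24709) + 6952)*(40524 + (-10381/(-22702) + 23827/8410)) = ((6258 - 24709) + 6952)*(40524 + (-10381*(-1/22702) + 23827*(1/8410))) = (-18451 + 6952)*(40524 + (10381/22702 + 23827/8410)) = -11499*(40524 + 157056191/47730955) = -11499*1934406276611/47730955 = -22243737774749889/47730955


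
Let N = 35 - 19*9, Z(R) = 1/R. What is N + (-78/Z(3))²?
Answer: 54620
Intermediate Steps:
N = -136 (N = 35 - 171 = -136)
N + (-78/Z(3))² = -136 + (-78/(1/3))² = -136 + (-78/⅓)² = -136 + (-78*3)² = -136 + (-234)² = -136 + 54756 = 54620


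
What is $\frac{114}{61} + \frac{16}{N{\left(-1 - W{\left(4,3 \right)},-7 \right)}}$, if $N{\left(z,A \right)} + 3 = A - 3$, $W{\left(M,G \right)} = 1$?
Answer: $\frac{506}{793} \approx 0.63808$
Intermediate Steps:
$N{\left(z,A \right)} = -6 + A$ ($N{\left(z,A \right)} = -3 + \left(A - 3\right) = -3 + \left(-3 + A\right) = -6 + A$)
$\frac{114}{61} + \frac{16}{N{\left(-1 - W{\left(4,3 \right)},-7 \right)}} = \frac{114}{61} + \frac{16}{-6 - 7} = 114 \cdot \frac{1}{61} + \frac{16}{-13} = \frac{114}{61} + 16 \left(- \frac{1}{13}\right) = \frac{114}{61} - \frac{16}{13} = \frac{506}{793}$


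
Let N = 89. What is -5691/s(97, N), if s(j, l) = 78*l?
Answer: -1897/2314 ≈ -0.81979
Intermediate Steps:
-5691/s(97, N) = -5691/(78*89) = -5691/6942 = -5691*1/6942 = -1897/2314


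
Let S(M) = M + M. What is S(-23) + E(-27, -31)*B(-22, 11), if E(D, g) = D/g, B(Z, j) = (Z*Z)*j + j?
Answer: 142619/31 ≈ 4600.6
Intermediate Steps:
B(Z, j) = j + j*Z² (B(Z, j) = Z²*j + j = j*Z² + j = j + j*Z²)
S(M) = 2*M
S(-23) + E(-27, -31)*B(-22, 11) = 2*(-23) + (-27/(-31))*(11*(1 + (-22)²)) = -46 + (-27*(-1/31))*(11*(1 + 484)) = -46 + 27*(11*485)/31 = -46 + (27/31)*5335 = -46 + 144045/31 = 142619/31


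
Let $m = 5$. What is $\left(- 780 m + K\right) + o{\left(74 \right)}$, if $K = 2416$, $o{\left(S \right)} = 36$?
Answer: $-1448$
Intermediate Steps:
$\left(- 780 m + K\right) + o{\left(74 \right)} = \left(\left(-780\right) 5 + 2416\right) + 36 = \left(-3900 + 2416\right) + 36 = -1484 + 36 = -1448$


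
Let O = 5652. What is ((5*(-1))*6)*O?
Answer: -169560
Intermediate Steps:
((5*(-1))*6)*O = ((5*(-1))*6)*5652 = -5*6*5652 = -30*5652 = -169560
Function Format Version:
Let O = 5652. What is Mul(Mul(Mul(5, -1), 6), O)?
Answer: -169560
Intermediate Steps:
Mul(Mul(Mul(5, -1), 6), O) = Mul(Mul(Mul(5, -1), 6), 5652) = Mul(Mul(-5, 6), 5652) = Mul(-30, 5652) = -169560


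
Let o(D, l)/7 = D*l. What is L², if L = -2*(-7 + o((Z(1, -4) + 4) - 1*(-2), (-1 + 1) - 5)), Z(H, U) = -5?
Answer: 7056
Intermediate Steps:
o(D, l) = 7*D*l (o(D, l) = 7*(D*l) = 7*D*l)
L = 84 (L = -2*(-7 + 7*((-5 + 4) - 1*(-2))*((-1 + 1) - 5)) = -2*(-7 + 7*(-1 + 2)*(0 - 5)) = -2*(-7 + 7*1*(-5)) = -2*(-7 - 35) = -2*(-42) = 84)
L² = 84² = 7056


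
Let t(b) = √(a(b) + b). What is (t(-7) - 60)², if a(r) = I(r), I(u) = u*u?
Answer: (60 - √42)² ≈ 2864.3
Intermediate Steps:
I(u) = u²
a(r) = r²
t(b) = √(b + b²) (t(b) = √(b² + b) = √(b + b²))
(t(-7) - 60)² = (√(-7*(1 - 7)) - 60)² = (√(-7*(-6)) - 60)² = (√42 - 60)² = (-60 + √42)²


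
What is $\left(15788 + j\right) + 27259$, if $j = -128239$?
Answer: $-85192$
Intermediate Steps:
$\left(15788 + j\right) + 27259 = \left(15788 - 128239\right) + 27259 = -112451 + 27259 = -85192$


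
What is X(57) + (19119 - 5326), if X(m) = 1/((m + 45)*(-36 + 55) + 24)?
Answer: 27061867/1962 ≈ 13793.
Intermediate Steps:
X(m) = 1/(879 + 19*m) (X(m) = 1/((45 + m)*19 + 24) = 1/((855 + 19*m) + 24) = 1/(879 + 19*m))
X(57) + (19119 - 5326) = 1/(879 + 19*57) + (19119 - 5326) = 1/(879 + 1083) + 13793 = 1/1962 + 13793 = 27061867/1962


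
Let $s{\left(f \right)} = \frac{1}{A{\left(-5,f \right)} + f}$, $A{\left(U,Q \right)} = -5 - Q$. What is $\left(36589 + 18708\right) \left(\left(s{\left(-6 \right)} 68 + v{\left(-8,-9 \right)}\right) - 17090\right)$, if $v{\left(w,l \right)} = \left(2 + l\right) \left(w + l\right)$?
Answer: $- \frac{4695987131}{5} \approx -9.392 \cdot 10^{8}$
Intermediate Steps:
$s{\left(f \right)} = - \frac{1}{5}$ ($s{\left(f \right)} = \frac{1}{\left(-5 - f\right) + f} = \frac{1}{-5} = - \frac{1}{5}$)
$v{\left(w,l \right)} = \left(2 + l\right) \left(l + w\right)$
$\left(36589 + 18708\right) \left(\left(s{\left(-6 \right)} 68 + v{\left(-8,-9 \right)}\right) - 17090\right) = \left(36589 + 18708\right) \left(\left(\left(- \frac{1}{5}\right) 68 + \left(\left(-9\right)^{2} + 2 \left(-9\right) + 2 \left(-8\right) - -72\right)\right) - 17090\right) = 55297 \left(\left(- \frac{68}{5} + \left(81 - 18 - 16 + 72\right)\right) - 17090\right) = 55297 \left(\left(- \frac{68}{5} + 119\right) - 17090\right) = 55297 \left(\frac{527}{5} - 17090\right) = 55297 \left(- \frac{84923}{5}\right) = - \frac{4695987131}{5}$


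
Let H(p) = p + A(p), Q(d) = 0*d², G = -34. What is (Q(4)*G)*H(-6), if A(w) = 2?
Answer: 0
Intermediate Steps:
Q(d) = 0
H(p) = 2 + p (H(p) = p + 2 = 2 + p)
(Q(4)*G)*H(-6) = (0*(-34))*(2 - 6) = 0*(-4) = 0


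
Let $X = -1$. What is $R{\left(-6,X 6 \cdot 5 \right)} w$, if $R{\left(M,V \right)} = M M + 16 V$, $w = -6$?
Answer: $2664$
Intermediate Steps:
$R{\left(M,V \right)} = M^{2} + 16 V$
$R{\left(-6,X 6 \cdot 5 \right)} w = \left(\left(-6\right)^{2} + 16 \left(-1\right) 6 \cdot 5\right) \left(-6\right) = \left(36 + 16 \left(\left(-6\right) 5\right)\right) \left(-6\right) = \left(36 + 16 \left(-30\right)\right) \left(-6\right) = \left(36 - 480\right) \left(-6\right) = \left(-444\right) \left(-6\right) = 2664$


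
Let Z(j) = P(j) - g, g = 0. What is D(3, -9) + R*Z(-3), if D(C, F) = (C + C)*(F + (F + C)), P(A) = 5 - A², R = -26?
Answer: 14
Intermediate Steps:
Z(j) = 5 - j² (Z(j) = (5 - j²) - 1*0 = (5 - j²) + 0 = 5 - j²)
D(C, F) = 2*C*(C + 2*F) (D(C, F) = (2*C)*(F + (C + F)) = (2*C)*(C + 2*F) = 2*C*(C + 2*F))
D(3, -9) + R*Z(-3) = 2*3*(3 + 2*(-9)) - 26*(5 - 1*(-3)²) = 2*3*(3 - 18) - 26*(5 - 1*9) = 2*3*(-15) - 26*(5 - 9) = -90 - 26*(-4) = -90 + 104 = 14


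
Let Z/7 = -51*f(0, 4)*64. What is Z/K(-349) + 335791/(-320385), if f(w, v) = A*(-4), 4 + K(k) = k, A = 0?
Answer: -335791/320385 ≈ -1.0481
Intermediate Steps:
K(k) = -4 + k
f(w, v) = 0 (f(w, v) = 0*(-4) = 0)
Z = 0 (Z = 7*(-51*0*64) = 7*(0*64) = 7*0 = 0)
Z/K(-349) + 335791/(-320385) = 0/(-4 - 349) + 335791/(-320385) = 0/(-353) + 335791*(-1/320385) = 0*(-1/353) - 335791/320385 = 0 - 335791/320385 = -335791/320385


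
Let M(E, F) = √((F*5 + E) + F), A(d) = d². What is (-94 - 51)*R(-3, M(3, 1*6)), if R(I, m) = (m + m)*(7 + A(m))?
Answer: -13340*√39 ≈ -83308.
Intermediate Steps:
M(E, F) = √(E + 6*F) (M(E, F) = √((5*F + E) + F) = √((E + 5*F) + F) = √(E + 6*F))
R(I, m) = 2*m*(7 + m²) (R(I, m) = (m + m)*(7 + m²) = (2*m)*(7 + m²) = 2*m*(7 + m²))
(-94 - 51)*R(-3, M(3, 1*6)) = (-94 - 51)*(2*√(3 + 6*(1*6))*(7 + (√(3 + 6*(1*6)))²)) = -290*√(3 + 6*6)*(7 + (√(3 + 6*6))²) = -290*√(3 + 36)*(7 + (√(3 + 36))²) = -290*√39*(7 + (√39)²) = -290*√39*(7 + 39) = -290*√39*46 = -13340*√39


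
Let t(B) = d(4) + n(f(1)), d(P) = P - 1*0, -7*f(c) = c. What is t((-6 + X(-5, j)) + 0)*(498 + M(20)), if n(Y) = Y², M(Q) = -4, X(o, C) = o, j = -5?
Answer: 97318/49 ≈ 1986.1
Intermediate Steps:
f(c) = -c/7
d(P) = P (d(P) = P + 0 = P)
t(B) = 197/49 (t(B) = 4 + (-⅐*1)² = 4 + (-⅐)² = 4 + 1/49 = 197/49)
t((-6 + X(-5, j)) + 0)*(498 + M(20)) = 197*(498 - 4)/49 = (197/49)*494 = 97318/49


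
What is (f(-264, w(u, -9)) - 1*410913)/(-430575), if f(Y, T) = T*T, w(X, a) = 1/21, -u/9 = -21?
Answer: 181212632/189883575 ≈ 0.95434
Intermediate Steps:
u = 189 (u = -9*(-21) = 189)
w(X, a) = 1/21
f(Y, T) = T**2
(f(-264, w(u, -9)) - 1*410913)/(-430575) = ((1/21)**2 - 1*410913)/(-430575) = (1/441 - 410913)*(-1/430575) = -181212632/441*(-1/430575) = 181212632/189883575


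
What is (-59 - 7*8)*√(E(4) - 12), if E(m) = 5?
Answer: -115*I*√7 ≈ -304.26*I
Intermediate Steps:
(-59 - 7*8)*√(E(4) - 12) = (-59 - 7*8)*√(5 - 12) = (-59 - 56)*√(-7) = -115*I*√7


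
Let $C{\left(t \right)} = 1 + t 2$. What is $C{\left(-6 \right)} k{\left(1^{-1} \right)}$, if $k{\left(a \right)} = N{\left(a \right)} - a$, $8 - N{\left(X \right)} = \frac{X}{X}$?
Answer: $-66$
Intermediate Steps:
$N{\left(X \right)} = 7$ ($N{\left(X \right)} = 8 - \frac{X}{X} = 8 - 1 = 7$)
$k{\left(a \right)} = 7 - a$
$C{\left(t \right)} = 1 + 2 t$
$C{\left(-6 \right)} k{\left(1^{-1} \right)} = \left(1 + 2 \left(-6\right)\right) \left(7 - 1^{-1}\right) = \left(1 - 12\right) \left(7 - 1\right) = - 11 \left(7 - 1\right) = \left(-11\right) 6 = -66$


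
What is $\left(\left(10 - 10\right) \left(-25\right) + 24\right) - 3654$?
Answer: $-3630$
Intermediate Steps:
$\left(\left(10 - 10\right) \left(-25\right) + 24\right) - 3654 = \left(0 \left(-25\right) + 24\right) - 3654 = \left(0 + 24\right) - 3654 = 24 - 3654 = -3630$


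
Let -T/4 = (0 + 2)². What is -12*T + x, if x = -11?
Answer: 181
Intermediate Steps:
T = -16 (T = -4*(0 + 2)² = -4*2² = -4*4 = -16)
-12*T + x = -12*(-16) - 11 = 192 - 11 = 181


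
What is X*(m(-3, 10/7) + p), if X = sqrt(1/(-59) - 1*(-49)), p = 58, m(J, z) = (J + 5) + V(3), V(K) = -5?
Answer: 935*sqrt(590)/59 ≈ 384.93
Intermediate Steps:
m(J, z) = J (m(J, z) = (J + 5) - 5 = (5 + J) - 5 = J)
X = 17*sqrt(590)/59 (X = sqrt(-1/59 + 49) = sqrt(2890/59) = 17*sqrt(590)/59 ≈ 6.9988)
X*(m(-3, 10/7) + p) = (17*sqrt(590)/59)*(-3 + 58) = (17*sqrt(590)/59)*55 = 935*sqrt(590)/59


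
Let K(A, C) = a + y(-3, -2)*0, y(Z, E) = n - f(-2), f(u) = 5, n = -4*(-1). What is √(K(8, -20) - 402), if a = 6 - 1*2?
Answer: I*√398 ≈ 19.95*I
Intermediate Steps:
n = 4
a = 4 (a = 6 - 2 = 4)
y(Z, E) = -1 (y(Z, E) = 4 - 1*5 = 4 - 5 = -1)
K(A, C) = 4 (K(A, C) = 4 - 1*0 = 4 + 0 = 4)
√(K(8, -20) - 402) = √(4 - 402) = √(-398) = I*√398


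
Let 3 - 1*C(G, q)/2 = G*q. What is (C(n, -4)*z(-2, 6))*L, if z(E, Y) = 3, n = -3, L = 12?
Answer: -648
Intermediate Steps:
C(G, q) = 6 - 2*G*q
(C(n, -4)*z(-2, 6))*L = ((6 - 2*(-3)*(-4))*3)*12 = ((6 - 24)*3)*12 = -18*3*12 = -54*12 = -648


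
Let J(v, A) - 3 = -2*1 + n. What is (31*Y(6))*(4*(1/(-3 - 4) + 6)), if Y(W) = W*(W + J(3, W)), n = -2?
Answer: 152520/7 ≈ 21789.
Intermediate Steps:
J(v, A) = -1 (J(v, A) = 3 + (-2*1 - 2) = 3 + (-2 - 2) = 3 - 4 = -1)
Y(W) = W*(-1 + W) (Y(W) = W*(W - 1) = W*(-1 + W))
(31*Y(6))*(4*(1/(-3 - 4) + 6)) = (31*(6*(-1 + 6)))*(4*(1/(-3 - 4) + 6)) = (31*(6*5))*(4*(1/(-7) + 6)) = (31*30)*(4*(-⅐ + 6)) = 930*(4*(41/7)) = 930*(164/7) = 152520/7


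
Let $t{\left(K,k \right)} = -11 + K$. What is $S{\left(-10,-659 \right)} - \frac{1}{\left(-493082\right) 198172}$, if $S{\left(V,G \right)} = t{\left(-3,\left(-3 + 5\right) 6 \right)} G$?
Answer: $\frac{901519015355505}{97715046104} \approx 9226.0$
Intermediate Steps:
$S{\left(V,G \right)} = - 14 G$ ($S{\left(V,G \right)} = \left(-11 - 3\right) G = - 14 G$)
$S{\left(-10,-659 \right)} - \frac{1}{\left(-493082\right) 198172} = \left(-14\right) \left(-659\right) - \frac{1}{\left(-493082\right) 198172} = 9226 - \left(- \frac{1}{493082}\right) \frac{1}{198172} = 9226 - - \frac{1}{97715046104} = 9226 + \frac{1}{97715046104} = \frac{901519015355505}{97715046104}$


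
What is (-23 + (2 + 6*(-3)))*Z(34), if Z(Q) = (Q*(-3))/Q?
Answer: 117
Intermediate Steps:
Z(Q) = -3 (Z(Q) = (-3*Q)/Q = -3)
(-23 + (2 + 6*(-3)))*Z(34) = (-23 + (2 + 6*(-3)))*(-3) = (-23 + (2 - 18))*(-3) = (-23 - 16)*(-3) = -39*(-3) = 117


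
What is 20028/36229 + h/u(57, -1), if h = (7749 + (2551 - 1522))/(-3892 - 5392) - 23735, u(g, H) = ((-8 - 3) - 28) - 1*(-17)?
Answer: 363076218253/336350036 ≈ 1079.5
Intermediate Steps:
u(g, H) = -22 (u(g, H) = (-11 - 28) + 17 = -39 + 17 = -22)
h = -10016569/422 (h = (7749 + 1029)/(-9284) - 23735 = 8778*(-1/9284) - 23735 = -399/422 - 23735 = -10016569/422 ≈ -23736.)
20028/36229 + h/u(57, -1) = 20028/36229 - 10016569/422/(-22) = 20028*(1/36229) - 10016569/422*(-1/22) = 20028/36229 + 10016569/9284 = 363076218253/336350036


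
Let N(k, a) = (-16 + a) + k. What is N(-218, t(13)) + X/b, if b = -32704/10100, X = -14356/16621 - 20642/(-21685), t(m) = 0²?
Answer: -68964223953539/294684612376 ≈ -234.03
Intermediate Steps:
t(m) = 0
N(k, a) = -16 + a + k
X = 31780822/360426385 (X = -14356*1/16621 - 20642*(-1/21685) = -14356/16621 + 20642/21685 = 31780822/360426385 ≈ 0.088176)
b = -8176/2525 (b = -32704*1/10100 = -8176/2525 ≈ -3.2380)
N(-218, t(13)) + X/b = (-16 + 0 - 218) + 31780822/(360426385*(-8176/2525)) = -234 + (31780822/360426385)*(-2525/8176) = -234 - 8024657555/294684612376 = -68964223953539/294684612376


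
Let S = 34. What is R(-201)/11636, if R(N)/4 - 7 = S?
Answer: 41/2909 ≈ 0.014094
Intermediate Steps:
R(N) = 164 (R(N) = 28 + 4*34 = 28 + 136 = 164)
R(-201)/11636 = 164/11636 = 164*(1/11636) = 41/2909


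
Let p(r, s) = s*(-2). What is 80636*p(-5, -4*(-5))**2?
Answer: 129017600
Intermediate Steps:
p(r, s) = -2*s
80636*p(-5, -4*(-5))**2 = 80636*(-(-8)*(-5))**2 = 80636*(-2*20)**2 = 80636*(-40)**2 = 80636*1600 = 129017600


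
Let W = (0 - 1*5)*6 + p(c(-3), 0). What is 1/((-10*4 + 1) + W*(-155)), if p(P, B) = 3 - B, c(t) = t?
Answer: 1/4146 ≈ 0.00024120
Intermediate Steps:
W = -27 (W = (0 - 1*5)*6 + (3 - 1*0) = (0 - 5)*6 + (3 + 0) = -5*6 + 3 = -30 + 3 = -27)
1/((-10*4 + 1) + W*(-155)) = 1/((-10*4 + 1) - 27*(-155)) = 1/((-40 + 1) + 4185) = 1/(-39 + 4185) = 1/4146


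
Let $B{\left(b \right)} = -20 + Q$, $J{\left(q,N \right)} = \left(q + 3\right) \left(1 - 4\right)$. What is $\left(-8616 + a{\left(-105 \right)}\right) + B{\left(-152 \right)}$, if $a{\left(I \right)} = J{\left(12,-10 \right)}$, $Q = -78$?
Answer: $-8759$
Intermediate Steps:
$J{\left(q,N \right)} = -9 - 3 q$ ($J{\left(q,N \right)} = \left(3 + q\right) \left(-3\right) = -9 - 3 q$)
$B{\left(b \right)} = -98$ ($B{\left(b \right)} = -20 - 78 = -98$)
$a{\left(I \right)} = -45$ ($a{\left(I \right)} = -9 - 36 = -45$)
$\left(-8616 + a{\left(-105 \right)}\right) + B{\left(-152 \right)} = \left(-8616 - 45\right) - 98 = -8661 - 98 = -8759$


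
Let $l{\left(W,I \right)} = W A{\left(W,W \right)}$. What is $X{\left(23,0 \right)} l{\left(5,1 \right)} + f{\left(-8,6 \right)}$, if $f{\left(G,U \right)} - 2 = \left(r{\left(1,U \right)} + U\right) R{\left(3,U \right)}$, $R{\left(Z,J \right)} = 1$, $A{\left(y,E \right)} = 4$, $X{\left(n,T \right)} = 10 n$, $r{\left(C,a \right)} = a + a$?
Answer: $4620$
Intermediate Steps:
$r{\left(C,a \right)} = 2 a$
$f{\left(G,U \right)} = 2 + 3 U$ ($f{\left(G,U \right)} = 2 + \left(2 U + U\right) 1 = 2 + 3 U 1 = 2 + 3 U$)
$l{\left(W,I \right)} = 4 W$ ($l{\left(W,I \right)} = W 4 = 4 W$)
$X{\left(23,0 \right)} l{\left(5,1 \right)} + f{\left(-8,6 \right)} = 10 \cdot 23 \cdot 4 \cdot 5 + \left(2 + 3 \cdot 6\right) = 230 \cdot 20 + \left(2 + 18\right) = 4600 + 20 = 4620$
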